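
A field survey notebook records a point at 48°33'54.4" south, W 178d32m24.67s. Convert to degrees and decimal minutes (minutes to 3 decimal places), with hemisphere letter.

φ: seconds/60 = 0.90667; minutes = 33 + 0.90667 = 33.90667
λ: 32 + 24.67/60 = 32.41117′

48° 33.907′ S, 178° 32.411′ W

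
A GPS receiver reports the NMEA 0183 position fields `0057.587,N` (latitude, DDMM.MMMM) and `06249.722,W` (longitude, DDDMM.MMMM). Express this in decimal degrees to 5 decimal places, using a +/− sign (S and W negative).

0.95978, -62.82870

Latitude: degrees = first 2 digits = 0, minutes = 57.587; 0 + 57.587/60 = 0.959783
N ⇒ keep positive
Lon: degrees = first 3 digits = 62, minutes = 49.722; 62 + 49.722/60 = 62.828700
W ⇒ negate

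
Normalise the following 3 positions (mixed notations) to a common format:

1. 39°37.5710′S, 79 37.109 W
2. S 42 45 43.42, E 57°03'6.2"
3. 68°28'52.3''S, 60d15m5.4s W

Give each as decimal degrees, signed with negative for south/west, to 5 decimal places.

1. -39.62618, -79.61848
2. -42.76206, 57.05172
3. -68.48119, -60.25150

Point 1:
  φ: 37.571′ = 0.626183°; total 39.626183
  S ⇒ negate
  λ: 79 + 37.109/60 = 79.618483
  W → negative
Point 2:
  φ: 42 + 45/60 + 43.42/3600 = 42.762061
  hemisphere S, so the sign is −
  Lon: 57 + 3/60 + 6.2/3600 = 57.051722
  E → positive
Point 3:
  Lat: 68 + 28/60 + 52.3/3600 = 68.481194
  S ⇒ negate
  λ: 60° + 15/60 + 5.4/3600 = 60 + 0.250000 + 0.001500 = 60.251500
  W ⇒ negate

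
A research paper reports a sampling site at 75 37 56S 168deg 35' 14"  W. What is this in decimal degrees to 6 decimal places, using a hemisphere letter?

φ: 37′ + 56″ = 37.93333′; 75 + 37.93333/60 = 75.6322222
Longitude: 168 + 35/60 + 14/3600 = 168.5872222

75.632222° S, 168.587222° W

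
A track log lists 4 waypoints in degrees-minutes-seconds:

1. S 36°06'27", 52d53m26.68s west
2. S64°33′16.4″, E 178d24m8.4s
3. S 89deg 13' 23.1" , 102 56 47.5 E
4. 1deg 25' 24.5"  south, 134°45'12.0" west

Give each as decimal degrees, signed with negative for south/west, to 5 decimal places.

1. -36.10750, -52.89074
2. -64.55456, 178.40233
3. -89.22308, 102.94653
4. -1.42347, -134.75333

Point 1:
  Lat: 36° + 6/60 + 27/3600 = 36 + 0.100000 + 0.007500 = 36.107500
  S ⇒ negate
  λ: 52° + 53/60 + 26.68/3600 = 52 + 0.883333 + 0.007411 = 52.890744
  W ⇒ negate
Point 2:
  φ: 33′ + 16.4″ = 33.27333′; 64 + 33.27333/60 = 64.554556
  S ⇒ negate
  Longitude: 24′ + 8.4″ = 24.14000′; 178 + 24.14000/60 = 178.402333
  E ⇒ keep positive
Point 3:
  φ: 89° + 13/60 + 23.1/3600 = 89 + 0.216667 + 0.006417 = 89.223083
  hemisphere S, so the sign is −
  Longitude: 56′ + 47.5″ = 56.79167′; 102 + 56.79167/60 = 102.946528
  E ⇒ keep positive
Point 4:
  Latitude: 1 + 25/60 + 24.5/3600 = 1.423472
  S ⇒ negate
  λ: 134 + 45/60 + 12/3600 = 134.753333
  hemisphere W, so the sign is −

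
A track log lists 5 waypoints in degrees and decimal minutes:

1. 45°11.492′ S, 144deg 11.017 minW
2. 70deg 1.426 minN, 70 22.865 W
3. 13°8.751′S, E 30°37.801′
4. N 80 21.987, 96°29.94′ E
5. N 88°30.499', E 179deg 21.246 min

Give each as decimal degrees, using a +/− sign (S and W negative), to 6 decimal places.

1. -45.191533, -144.183617
2. 70.023767, -70.381083
3. -13.145850, 30.630017
4. 80.366450, 96.499000
5. 88.508317, 179.354100

Point 1:
  Latitude: 11.492′ = 0.191533°; total 45.1915333
  S ⇒ negate
  Longitude: 11.017′ = 0.183617°; total 144.1836167
  W → negative
Point 2:
  Latitude: 70 + 1.426/60 = 70.0237667
  N → positive
  λ: 22.865′ = 0.381083°; total 70.3810833
  hemisphere W, so the sign is −
Point 3:
  Lat: 8.751′ = 0.145850°; total 13.1458500
  S ⇒ negate
  Lon: 30 + 37.801/60 = 30.6300167
  E → positive
Point 4:
  Latitude: 80 + 21.987/60 = 80.3664500
  N ⇒ keep positive
  Longitude: 96 + 29.94/60 = 96.4990000
  E ⇒ keep positive
Point 5:
  φ: 30.499′ = 0.508317°; total 88.5083167
  N ⇒ keep positive
  Longitude: 21.246′ = 0.354100°; total 179.3541000
  E → positive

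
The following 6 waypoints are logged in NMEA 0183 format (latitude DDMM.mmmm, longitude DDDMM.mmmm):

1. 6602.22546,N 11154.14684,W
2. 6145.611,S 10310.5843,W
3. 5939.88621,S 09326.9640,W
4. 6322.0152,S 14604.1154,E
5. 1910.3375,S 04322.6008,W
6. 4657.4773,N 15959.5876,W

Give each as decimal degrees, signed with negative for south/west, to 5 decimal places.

Point 1:
  Latitude: split at 2 digits → 66° and 2.22546′; 66 + 2.22546/60 = 66.037091
  N → positive
  Lon: split at 3 digits → 111° and 54.14684′; 111 + 54.14684/60 = 111.902447
  W ⇒ negate
Point 2:
  φ: degrees = first 2 digits = 61, minutes = 45.611; 61 + 45.611/60 = 61.760183
  S → negative
  Lon: split at 3 digits → 103° and 10.5843′; 103 + 10.5843/60 = 103.176405
  W → negative
Point 3:
  Lat: split at 2 digits → 59° and 39.88621′; 59 + 39.88621/60 = 59.664770
  S → negative
  Lon: split at 3 digits → 093° and 26.964′; 93 + 26.964/60 = 93.449400
  W ⇒ negate
Point 4:
  Latitude: degrees = first 2 digits = 63, minutes = 22.0152; 63 + 22.0152/60 = 63.366920
  S ⇒ negate
  Lon: degrees = first 3 digits = 146, minutes = 4.1154; 146 + 4.1154/60 = 146.068590
  E → positive
Point 5:
  Latitude: degrees = first 2 digits = 19, minutes = 10.3375; 19 + 10.3375/60 = 19.172292
  hemisphere S, so the sign is −
  Longitude: split at 3 digits → 043° and 22.6008′; 43 + 22.6008/60 = 43.376680
  hemisphere W, so the sign is −
Point 6:
  φ: split at 2 digits → 46° and 57.4773′; 46 + 57.4773/60 = 46.957955
  N → positive
  Lon: split at 3 digits → 159° and 59.5876′; 159 + 59.5876/60 = 159.993127
  hemisphere W, so the sign is −

1. 66.03709, -111.90245
2. -61.76018, -103.17641
3. -59.66477, -93.44940
4. -63.36692, 146.06859
5. -19.17229, -43.37668
6. 46.95796, -159.99313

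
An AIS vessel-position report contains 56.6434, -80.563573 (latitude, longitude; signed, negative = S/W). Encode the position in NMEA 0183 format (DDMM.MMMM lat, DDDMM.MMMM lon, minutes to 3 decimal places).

5638.604,N / 08033.814,W

φ: minutes = (56.643400 − 56) × 60 = 38.60400
Longitude is negative → W; |value| = 80.563573
λ: minutes = (80.563573 − 80) × 60 = 33.81438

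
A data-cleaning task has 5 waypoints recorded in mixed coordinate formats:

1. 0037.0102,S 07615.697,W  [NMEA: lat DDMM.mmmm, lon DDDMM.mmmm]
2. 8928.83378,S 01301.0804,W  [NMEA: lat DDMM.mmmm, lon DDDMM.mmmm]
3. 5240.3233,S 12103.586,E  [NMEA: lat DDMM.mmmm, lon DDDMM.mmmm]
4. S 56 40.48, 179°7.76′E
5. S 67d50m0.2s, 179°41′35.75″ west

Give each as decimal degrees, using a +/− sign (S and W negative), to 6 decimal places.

Point 1:
  Latitude: split at 2 digits → 00° and 37.0102′; 0 + 37.0102/60 = 0.6168367
  S → negative
  Longitude: split at 3 digits → 076° and 15.697′; 76 + 15.697/60 = 76.2616167
  W → negative
Point 2:
  Latitude: split at 2 digits → 89° and 28.83378′; 89 + 28.83378/60 = 89.4805630
  hemisphere S, so the sign is −
  Lon: degrees = first 3 digits = 13, minutes = 1.0804; 13 + 1.0804/60 = 13.0180067
  W ⇒ negate
Point 3:
  Latitude: split at 2 digits → 52° and 40.3233′; 52 + 40.3233/60 = 52.6720550
  hemisphere S, so the sign is −
  Lon: split at 3 digits → 121° and 3.586′; 121 + 3.586/60 = 121.0597667
  E → positive
Point 4:
  Lat: 40.48′ = 0.674667°; total 56.6746667
  S → negative
  Longitude: 7.76′ = 0.129333°; total 179.1293333
  E ⇒ keep positive
Point 5:
  Latitude: 67 + 50/60 + 0.2/3600 = 67.8333889
  hemisphere S, so the sign is −
  Lon: 179° + 41/60 + 35.75/3600 = 179 + 0.683333 + 0.009931 = 179.6932639
  W ⇒ negate

1. -0.616837, -76.261617
2. -89.480563, -13.018007
3. -52.672055, 121.059767
4. -56.674667, 179.129333
5. -67.833389, -179.693264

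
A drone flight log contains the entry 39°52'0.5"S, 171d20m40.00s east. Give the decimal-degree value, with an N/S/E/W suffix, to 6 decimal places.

Latitude: 39° + 52/60 + 0.5/3600 = 39 + 0.866667 + 0.000139 = 39.8668056
Lon: 171° + 20/60 + 40/3600 = 171 + 0.333333 + 0.011111 = 171.3444444

39.866806° S, 171.344444° E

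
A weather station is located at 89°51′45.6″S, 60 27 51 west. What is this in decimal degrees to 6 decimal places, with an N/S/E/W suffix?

Lat: 89 + 51/60 + 45.6/3600 = 89.8626667
Longitude: 27′ + 51″ = 27.85000′; 60 + 27.85000/60 = 60.4641667

89.862667° S, 60.464167° W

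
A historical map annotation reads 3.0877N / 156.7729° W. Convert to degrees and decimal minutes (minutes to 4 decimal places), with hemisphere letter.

φ: fractional part 0.087700 → 5.262000 minutes
λ: 156° + 0.772900 × 60 = 156° 46.374000′

3° 5.2620′ N, 156° 46.3740′ W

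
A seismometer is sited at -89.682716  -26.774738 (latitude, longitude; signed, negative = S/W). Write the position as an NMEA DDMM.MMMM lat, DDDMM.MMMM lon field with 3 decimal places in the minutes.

8940.963,S / 02646.484,W

Latitude is negative → S; |value| = 89.682716
φ: 89° + 0.682716 × 60 = 89° 40.96296′
Longitude is negative → W; |value| = 26.774738
λ: 26° + 0.774738 × 60 = 26° 46.48428′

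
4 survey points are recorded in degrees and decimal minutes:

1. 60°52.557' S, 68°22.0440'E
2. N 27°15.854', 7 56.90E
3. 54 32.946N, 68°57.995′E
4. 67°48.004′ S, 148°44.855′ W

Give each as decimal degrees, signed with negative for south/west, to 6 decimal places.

Point 1:
  Lat: 60 + 52.557/60 = 60.8759500
  S ⇒ negate
  Longitude: 68 + 22.044/60 = 68.3674000
  E ⇒ keep positive
Point 2:
  Latitude: 15.854′ = 0.264233°; total 27.2642333
  N → positive
  Lon: 7 + 56.9/60 = 7.9483333
  E ⇒ keep positive
Point 3:
  Lat: 54 + 32.946/60 = 54.5491000
  N → positive
  Lon: 68 + 57.995/60 = 68.9665833
  E ⇒ keep positive
Point 4:
  φ: 48.004′ = 0.800067°; total 67.8000667
  hemisphere S, so the sign is −
  λ: 148 + 44.855/60 = 148.7475833
  W → negative

1. -60.875950, 68.367400
2. 27.264233, 7.948333
3. 54.549100, 68.966583
4. -67.800067, -148.747583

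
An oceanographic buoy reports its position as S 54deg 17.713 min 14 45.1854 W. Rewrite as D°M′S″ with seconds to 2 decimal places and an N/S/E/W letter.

54°17′42.78″ S, 14°45′11.12″ W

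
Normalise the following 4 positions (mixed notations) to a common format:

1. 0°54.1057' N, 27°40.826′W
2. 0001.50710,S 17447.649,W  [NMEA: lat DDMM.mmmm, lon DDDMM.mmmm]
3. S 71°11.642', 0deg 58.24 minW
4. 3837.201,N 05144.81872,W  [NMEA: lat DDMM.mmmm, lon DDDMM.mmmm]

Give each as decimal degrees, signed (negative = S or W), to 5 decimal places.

1. 0.90176, -27.68043
2. -0.02512, -174.79415
3. -71.19403, -0.97067
4. 38.62002, -51.74698

Point 1:
  φ: 0 + 54.1057/60 = 0.901762
  N ⇒ keep positive
  Lon: 27 + 40.826/60 = 27.680433
  hemisphere W, so the sign is −
Point 2:
  φ: degrees = first 2 digits = 0, minutes = 1.5071; 0 + 1.5071/60 = 0.025118
  S ⇒ negate
  Longitude: degrees = first 3 digits = 174, minutes = 47.649; 174 + 47.649/60 = 174.794150
  W → negative
Point 3:
  φ: 11.642′ = 0.194033°; total 71.194033
  S ⇒ negate
  λ: 58.24′ = 0.970667°; total 0.970667
  hemisphere W, so the sign is −
Point 4:
  Lat: degrees = first 2 digits = 38, minutes = 37.201; 38 + 37.201/60 = 38.620017
  N → positive
  λ: degrees = first 3 digits = 51, minutes = 44.81872; 51 + 44.81872/60 = 51.746979
  W ⇒ negate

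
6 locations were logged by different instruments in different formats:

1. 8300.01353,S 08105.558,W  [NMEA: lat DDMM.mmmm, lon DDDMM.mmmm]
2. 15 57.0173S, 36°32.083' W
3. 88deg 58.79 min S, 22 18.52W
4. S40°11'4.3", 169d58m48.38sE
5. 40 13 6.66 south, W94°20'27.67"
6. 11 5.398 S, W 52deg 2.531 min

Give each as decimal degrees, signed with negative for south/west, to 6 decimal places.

Point 1:
  Lat: degrees = first 2 digits = 83, minutes = 0.01353; 83 + 0.01353/60 = 83.0002255
  hemisphere S, so the sign is −
  Lon: split at 3 digits → 081° and 5.558′; 81 + 5.558/60 = 81.0926333
  W ⇒ negate
Point 2:
  φ: 15 + 57.0173/60 = 15.9502883
  S → negative
  Lon: 36 + 32.083/60 = 36.5347167
  W → negative
Point 3:
  Lat: 88 + 58.79/60 = 88.9798333
  S → negative
  Lon: 22 + 18.52/60 = 22.3086667
  W ⇒ negate
Point 4:
  φ: 40° + 11/60 + 4.3/3600 = 40 + 0.183333 + 0.001194 = 40.1845278
  S → negative
  Lon: 169 + 58/60 + 48.38/3600 = 169.9801056
  E ⇒ keep positive
Point 5:
  Lat: 13′ + 6.66″ = 13.11100′; 40 + 13.11100/60 = 40.2185167
  S → negative
  λ: 94 + 20/60 + 27.67/3600 = 94.3410194
  hemisphere W, so the sign is −
Point 6:
  Latitude: 11 + 5.398/60 = 11.0899667
  hemisphere S, so the sign is −
  Longitude: 52 + 2.531/60 = 52.0421833
  W → negative

1. -83.000226, -81.092633
2. -15.950288, -36.534717
3. -88.979833, -22.308667
4. -40.184528, 169.980106
5. -40.218517, -94.341019
6. -11.089967, -52.042183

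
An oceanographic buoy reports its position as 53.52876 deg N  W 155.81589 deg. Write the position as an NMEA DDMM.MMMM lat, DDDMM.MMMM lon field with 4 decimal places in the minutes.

5331.7256,N / 15548.9534,W

Lat: fractional part 0.528760 → 31.725600 minutes
Lon: fractional part 0.815890 → 48.953400 minutes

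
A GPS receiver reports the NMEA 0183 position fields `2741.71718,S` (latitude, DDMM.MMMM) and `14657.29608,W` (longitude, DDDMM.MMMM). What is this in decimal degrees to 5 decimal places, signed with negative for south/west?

-27.69529, -146.95493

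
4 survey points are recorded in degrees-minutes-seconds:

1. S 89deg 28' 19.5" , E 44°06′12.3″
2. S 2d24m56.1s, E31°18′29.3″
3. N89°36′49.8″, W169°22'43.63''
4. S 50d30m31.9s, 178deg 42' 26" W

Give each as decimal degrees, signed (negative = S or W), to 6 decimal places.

Point 1:
  Latitude: 89° + 28/60 + 19.5/3600 = 89 + 0.466667 + 0.005417 = 89.4720833
  S → negative
  Longitude: 44 + 6/60 + 12.3/3600 = 44.1034167
  E ⇒ keep positive
Point 2:
  Latitude: 2 + 24/60 + 56.1/3600 = 2.4155833
  hemisphere S, so the sign is −
  λ: 18′ + 29.3″ = 18.48833′; 31 + 18.48833/60 = 31.3081389
  E ⇒ keep positive
Point 3:
  φ: 89° + 36/60 + 49.8/3600 = 89 + 0.600000 + 0.013833 = 89.6138333
  N ⇒ keep positive
  Longitude: 169 + 22/60 + 43.63/3600 = 169.3787861
  W ⇒ negate
Point 4:
  Lat: 50° + 30/60 + 31.9/3600 = 50 + 0.500000 + 0.008861 = 50.5088611
  hemisphere S, so the sign is −
  λ: 178° + 42/60 + 26/3600 = 178 + 0.700000 + 0.007222 = 178.7072222
  hemisphere W, so the sign is −

1. -89.472083, 44.103417
2. -2.415583, 31.308139
3. 89.613833, -169.378786
4. -50.508861, -178.707222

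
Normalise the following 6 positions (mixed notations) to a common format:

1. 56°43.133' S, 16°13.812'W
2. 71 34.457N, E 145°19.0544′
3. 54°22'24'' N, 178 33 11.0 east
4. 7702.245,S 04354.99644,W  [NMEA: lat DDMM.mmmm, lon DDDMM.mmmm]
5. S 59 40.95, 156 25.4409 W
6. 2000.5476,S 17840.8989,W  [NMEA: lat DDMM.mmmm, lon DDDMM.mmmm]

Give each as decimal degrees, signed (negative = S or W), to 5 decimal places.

1. -56.71888, -16.23020
2. 71.57428, 145.31757
3. 54.37333, 178.55306
4. -77.03742, -43.91661
5. -59.68250, -156.42402
6. -20.00913, -178.68165

Point 1:
  Lat: 56 + 43.133/60 = 56.718883
  hemisphere S, so the sign is −
  Longitude: 13.812′ = 0.230200°; total 16.230200
  W → negative
Point 2:
  φ: 71 + 34.457/60 = 71.574283
  N ⇒ keep positive
  Longitude: 145 + 19.0544/60 = 145.317573
  E → positive
Point 3:
  φ: 22′ + 24″ = 22.40000′; 54 + 22.40000/60 = 54.373333
  N → positive
  Longitude: 178° + 33/60 + 11/3600 = 178 + 0.550000 + 0.003056 = 178.553056
  E → positive
Point 4:
  φ: degrees = first 2 digits = 77, minutes = 2.245; 77 + 2.245/60 = 77.037417
  S ⇒ negate
  Lon: split at 3 digits → 043° and 54.99644′; 43 + 54.99644/60 = 43.916607
  W → negative
Point 5:
  φ: 40.95′ = 0.682500°; total 59.682500
  hemisphere S, so the sign is −
  λ: 25.4409′ = 0.424015°; total 156.424015
  W → negative
Point 6:
  Latitude: split at 2 digits → 20° and 0.5476′; 20 + 0.5476/60 = 20.009127
  S → negative
  Lon: degrees = first 3 digits = 178, minutes = 40.8989; 178 + 40.8989/60 = 178.681648
  W → negative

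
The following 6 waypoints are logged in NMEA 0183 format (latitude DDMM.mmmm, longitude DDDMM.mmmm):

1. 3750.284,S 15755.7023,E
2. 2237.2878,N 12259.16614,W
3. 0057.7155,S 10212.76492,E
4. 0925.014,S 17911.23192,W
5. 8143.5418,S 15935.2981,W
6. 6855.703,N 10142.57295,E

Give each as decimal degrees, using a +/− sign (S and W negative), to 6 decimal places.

Point 1:
  Latitude: degrees = first 2 digits = 37, minutes = 50.284; 37 + 50.284/60 = 37.8380667
  S ⇒ negate
  Lon: split at 3 digits → 157° and 55.7023′; 157 + 55.7023/60 = 157.9283717
  E → positive
Point 2:
  Lat: split at 2 digits → 22° and 37.2878′; 22 + 37.2878/60 = 22.6214633
  N ⇒ keep positive
  Lon: degrees = first 3 digits = 122, minutes = 59.16614; 122 + 59.16614/60 = 122.9861023
  hemisphere W, so the sign is −
Point 3:
  Latitude: split at 2 digits → 00° and 57.7155′; 0 + 57.7155/60 = 0.9619250
  S → negative
  Lon: split at 3 digits → 102° and 12.76492′; 102 + 12.76492/60 = 102.2127487
  E ⇒ keep positive
Point 4:
  Latitude: degrees = first 2 digits = 9, minutes = 25.014; 9 + 25.014/60 = 9.4169000
  S ⇒ negate
  λ: split at 3 digits → 179° and 11.23192′; 179 + 11.23192/60 = 179.1871987
  W ⇒ negate
Point 5:
  Lat: split at 2 digits → 81° and 43.5418′; 81 + 43.5418/60 = 81.7256967
  S ⇒ negate
  λ: split at 3 digits → 159° and 35.2981′; 159 + 35.2981/60 = 159.5883017
  W ⇒ negate
Point 6:
  Latitude: degrees = first 2 digits = 68, minutes = 55.703; 68 + 55.703/60 = 68.9283833
  N ⇒ keep positive
  λ: split at 3 digits → 101° and 42.57295′; 101 + 42.57295/60 = 101.7095492
  E ⇒ keep positive

1. -37.838067, 157.928372
2. 22.621463, -122.986102
3. -0.961925, 102.212749
4. -9.416900, -179.187199
5. -81.725697, -159.588302
6. 68.928383, 101.709549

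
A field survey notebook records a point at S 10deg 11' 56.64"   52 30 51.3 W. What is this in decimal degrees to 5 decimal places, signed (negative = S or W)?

Latitude: 10 + 11/60 + 56.64/3600 = 10.199067
hemisphere S, so the sign is −
λ: 52 + 30/60 + 51.3/3600 = 52.514250
W ⇒ negate

-10.19907, -52.51425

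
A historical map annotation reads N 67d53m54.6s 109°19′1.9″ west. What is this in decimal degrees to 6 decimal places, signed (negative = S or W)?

φ: 53′ + 54.6″ = 53.91000′; 67 + 53.91000/60 = 67.8985000
N ⇒ keep positive
λ: 109° + 19/60 + 1.9/3600 = 109 + 0.316667 + 0.000528 = 109.3171944
hemisphere W, so the sign is −

67.898500, -109.317194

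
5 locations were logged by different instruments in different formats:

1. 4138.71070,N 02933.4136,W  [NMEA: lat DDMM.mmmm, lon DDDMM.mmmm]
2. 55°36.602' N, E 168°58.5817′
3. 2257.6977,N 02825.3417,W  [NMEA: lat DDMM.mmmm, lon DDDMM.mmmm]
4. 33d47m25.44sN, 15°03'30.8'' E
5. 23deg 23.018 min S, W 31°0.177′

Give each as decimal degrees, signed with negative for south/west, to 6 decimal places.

Point 1:
  Latitude: split at 2 digits → 41° and 38.7107′; 41 + 38.7107/60 = 41.6451783
  N ⇒ keep positive
  Longitude: split at 3 digits → 029° and 33.4136′; 29 + 33.4136/60 = 29.5568933
  W → negative
Point 2:
  φ: 36.602′ = 0.610033°; total 55.6100333
  N → positive
  Longitude: 58.5817′ = 0.976362°; total 168.9763617
  E ⇒ keep positive
Point 3:
  Lat: split at 2 digits → 22° and 57.6977′; 22 + 57.6977/60 = 22.9616283
  N → positive
  Lon: split at 3 digits → 028° and 25.3417′; 28 + 25.3417/60 = 28.4223617
  W → negative
Point 4:
  Lat: 47′ + 25.44″ = 47.42400′; 33 + 47.42400/60 = 33.7904000
  N → positive
  λ: 15° + 3/60 + 30.8/3600 = 15 + 0.050000 + 0.008556 = 15.0585556
  E → positive
Point 5:
  φ: 23.018′ = 0.383633°; total 23.3836333
  S ⇒ negate
  Longitude: 0.177′ = 0.002950°; total 31.0029500
  W ⇒ negate

1. 41.645178, -29.556893
2. 55.610033, 168.976362
3. 22.961628, -28.422362
4. 33.790400, 15.058556
5. -23.383633, -31.002950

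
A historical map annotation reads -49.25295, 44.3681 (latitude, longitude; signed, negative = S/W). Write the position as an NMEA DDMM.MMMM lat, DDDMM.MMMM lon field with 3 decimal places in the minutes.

4915.177,S / 04422.086,E

Latitude is negative → S; |value| = 49.252950
Latitude: fractional part 0.252950 → 15.17700 minutes
Lon: minutes = (44.368100 − 44) × 60 = 22.08600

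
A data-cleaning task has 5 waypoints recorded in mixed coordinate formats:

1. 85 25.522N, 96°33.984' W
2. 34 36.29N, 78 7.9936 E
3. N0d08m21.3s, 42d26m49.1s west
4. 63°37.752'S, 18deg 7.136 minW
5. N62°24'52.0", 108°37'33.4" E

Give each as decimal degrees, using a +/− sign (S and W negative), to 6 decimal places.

1. 85.425367, -96.566400
2. 34.604833, 78.133227
3. 0.139250, -42.446972
4. -63.629200, -18.118933
5. 62.414444, 108.625944

Point 1:
  Latitude: 85 + 25.522/60 = 85.4253667
  N → positive
  λ: 33.984′ = 0.566400°; total 96.5664000
  W → negative
Point 2:
  Lat: 34 + 36.29/60 = 34.6048333
  N ⇒ keep positive
  Longitude: 78 + 7.9936/60 = 78.1332267
  E ⇒ keep positive
Point 3:
  φ: 0 + 8/60 + 21.3/3600 = 0.1392500
  N → positive
  Longitude: 26′ + 49.1″ = 26.81833′; 42 + 26.81833/60 = 42.4469722
  W ⇒ negate
Point 4:
  φ: 37.752′ = 0.629200°; total 63.6292000
  S → negative
  Lon: 18 + 7.136/60 = 18.1189333
  W ⇒ negate
Point 5:
  φ: 24′ + 52″ = 24.86667′; 62 + 24.86667/60 = 62.4144444
  N ⇒ keep positive
  Longitude: 37′ + 33.4″ = 37.55667′; 108 + 37.55667/60 = 108.6259444
  E ⇒ keep positive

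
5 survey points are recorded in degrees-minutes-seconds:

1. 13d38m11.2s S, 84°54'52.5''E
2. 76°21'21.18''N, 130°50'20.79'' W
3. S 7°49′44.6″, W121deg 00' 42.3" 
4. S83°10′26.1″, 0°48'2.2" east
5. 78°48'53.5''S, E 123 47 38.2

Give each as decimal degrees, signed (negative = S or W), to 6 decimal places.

Point 1:
  φ: 13 + 38/60 + 11.2/3600 = 13.6364444
  S ⇒ negate
  Lon: 54′ + 52.5″ = 54.87500′; 84 + 54.87500/60 = 84.9145833
  E ⇒ keep positive
Point 2:
  Latitude: 76° + 21/60 + 21.18/3600 = 76 + 0.350000 + 0.005883 = 76.3558833
  N ⇒ keep positive
  Lon: 130° + 50/60 + 20.79/3600 = 130 + 0.833333 + 0.005775 = 130.8391083
  W → negative
Point 3:
  φ: 7 + 49/60 + 44.6/3600 = 7.8290556
  hemisphere S, so the sign is −
  λ: 121 + 0/60 + 42.3/3600 = 121.0117500
  hemisphere W, so the sign is −
Point 4:
  Lat: 10′ + 26.1″ = 10.43500′; 83 + 10.43500/60 = 83.1739167
  hemisphere S, so the sign is −
  Longitude: 0 + 48/60 + 2.2/3600 = 0.8006111
  E ⇒ keep positive
Point 5:
  φ: 78° + 48/60 + 53.5/3600 = 78 + 0.800000 + 0.014861 = 78.8148611
  hemisphere S, so the sign is −
  Lon: 47′ + 38.2″ = 47.63667′; 123 + 47.63667/60 = 123.7939444
  E → positive

1. -13.636444, 84.914583
2. 76.355883, -130.839108
3. -7.829056, -121.011750
4. -83.173917, 0.800611
5. -78.814861, 123.793944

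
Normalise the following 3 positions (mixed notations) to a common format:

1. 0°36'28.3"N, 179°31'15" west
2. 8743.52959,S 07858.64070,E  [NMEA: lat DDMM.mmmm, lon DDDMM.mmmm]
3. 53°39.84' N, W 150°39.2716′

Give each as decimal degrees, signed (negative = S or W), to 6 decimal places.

1. 0.607861, -179.520833
2. -87.725493, 78.977345
3. 53.664000, -150.654527

Point 1:
  Lat: 0° + 36/60 + 28.3/3600 = 0 + 0.600000 + 0.007861 = 0.6078611
  N → positive
  λ: 31′ + 15″ = 31.25000′; 179 + 31.25000/60 = 179.5208333
  W ⇒ negate
Point 2:
  Lat: degrees = first 2 digits = 87, minutes = 43.52959; 87 + 43.52959/60 = 87.7254932
  S → negative
  Longitude: split at 3 digits → 078° and 58.6407′; 78 + 58.6407/60 = 78.9773450
  E → positive
Point 3:
  Latitude: 39.84′ = 0.664000°; total 53.6640000
  N → positive
  λ: 150 + 39.2716/60 = 150.6545267
  hemisphere W, so the sign is −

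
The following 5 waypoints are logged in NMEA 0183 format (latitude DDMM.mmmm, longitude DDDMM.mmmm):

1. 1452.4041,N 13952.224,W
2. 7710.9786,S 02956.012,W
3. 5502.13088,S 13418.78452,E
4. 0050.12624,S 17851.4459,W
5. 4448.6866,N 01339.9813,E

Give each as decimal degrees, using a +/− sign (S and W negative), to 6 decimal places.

Point 1:
  Lat: degrees = first 2 digits = 14, minutes = 52.4041; 14 + 52.4041/60 = 14.8734017
  N ⇒ keep positive
  Longitude: degrees = first 3 digits = 139, minutes = 52.224; 139 + 52.224/60 = 139.8704000
  hemisphere W, so the sign is −
Point 2:
  φ: degrees = first 2 digits = 77, minutes = 10.9786; 77 + 10.9786/60 = 77.1829767
  S ⇒ negate
  λ: split at 3 digits → 029° and 56.012′; 29 + 56.012/60 = 29.9335333
  W → negative
Point 3:
  Latitude: degrees = first 2 digits = 55, minutes = 2.13088; 55 + 2.13088/60 = 55.0355147
  S → negative
  λ: degrees = first 3 digits = 134, minutes = 18.78452; 134 + 18.78452/60 = 134.3130753
  E ⇒ keep positive
Point 4:
  Latitude: degrees = first 2 digits = 0, minutes = 50.12624; 0 + 50.12624/60 = 0.8354373
  S → negative
  Lon: split at 3 digits → 178° and 51.4459′; 178 + 51.4459/60 = 178.8574317
  W → negative
Point 5:
  Latitude: degrees = first 2 digits = 44, minutes = 48.6866; 44 + 48.6866/60 = 44.8114433
  N → positive
  Longitude: split at 3 digits → 013° and 39.9813′; 13 + 39.9813/60 = 13.6663550
  E → positive

1. 14.873402, -139.870400
2. -77.182977, -29.933533
3. -55.035515, 134.313075
4. -0.835437, -178.857432
5. 44.811443, 13.666355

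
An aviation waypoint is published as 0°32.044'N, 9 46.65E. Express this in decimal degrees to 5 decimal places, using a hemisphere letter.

0.53407° N, 9.77750° E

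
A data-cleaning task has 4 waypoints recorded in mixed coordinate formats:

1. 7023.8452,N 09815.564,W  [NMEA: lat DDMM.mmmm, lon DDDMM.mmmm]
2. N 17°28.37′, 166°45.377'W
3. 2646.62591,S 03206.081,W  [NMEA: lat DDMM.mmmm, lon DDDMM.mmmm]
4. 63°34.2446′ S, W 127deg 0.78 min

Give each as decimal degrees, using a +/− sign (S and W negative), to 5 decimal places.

Point 1:
  φ: degrees = first 2 digits = 70, minutes = 23.8452; 70 + 23.8452/60 = 70.397420
  N ⇒ keep positive
  Longitude: split at 3 digits → 098° and 15.564′; 98 + 15.564/60 = 98.259400
  hemisphere W, so the sign is −
Point 2:
  φ: 17 + 28.37/60 = 17.472833
  N ⇒ keep positive
  Longitude: 166 + 45.377/60 = 166.756283
  hemisphere W, so the sign is −
Point 3:
  Latitude: degrees = first 2 digits = 26, minutes = 46.62591; 26 + 46.62591/60 = 26.777099
  hemisphere S, so the sign is −
  λ: degrees = first 3 digits = 32, minutes = 6.081; 32 + 6.081/60 = 32.101350
  hemisphere W, so the sign is −
Point 4:
  Latitude: 63 + 34.2446/60 = 63.570743
  S ⇒ negate
  Lon: 0.78′ = 0.013000°; total 127.013000
  W ⇒ negate

1. 70.39742, -98.25940
2. 17.47283, -166.75628
3. -26.77710, -32.10135
4. -63.57074, -127.01300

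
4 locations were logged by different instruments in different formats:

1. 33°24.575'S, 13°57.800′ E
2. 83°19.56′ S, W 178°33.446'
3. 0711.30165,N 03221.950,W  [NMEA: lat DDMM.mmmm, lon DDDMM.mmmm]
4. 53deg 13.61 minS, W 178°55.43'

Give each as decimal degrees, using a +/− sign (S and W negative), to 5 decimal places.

Point 1:
  φ: 33 + 24.575/60 = 33.409583
  hemisphere S, so the sign is −
  λ: 57.8′ = 0.963333°; total 13.963333
  E ⇒ keep positive
Point 2:
  Latitude: 83 + 19.56/60 = 83.326000
  S ⇒ negate
  λ: 178 + 33.446/60 = 178.557433
  W ⇒ negate
Point 3:
  Latitude: degrees = first 2 digits = 7, minutes = 11.30165; 7 + 11.30165/60 = 7.188361
  N → positive
  Longitude: split at 3 digits → 032° and 21.95′; 32 + 21.95/60 = 32.365833
  hemisphere W, so the sign is −
Point 4:
  Lat: 53 + 13.61/60 = 53.226833
  S ⇒ negate
  λ: 55.43′ = 0.923833°; total 178.923833
  W ⇒ negate

1. -33.40958, 13.96333
2. -83.32600, -178.55743
3. 7.18836, -32.36583
4. -53.22683, -178.92383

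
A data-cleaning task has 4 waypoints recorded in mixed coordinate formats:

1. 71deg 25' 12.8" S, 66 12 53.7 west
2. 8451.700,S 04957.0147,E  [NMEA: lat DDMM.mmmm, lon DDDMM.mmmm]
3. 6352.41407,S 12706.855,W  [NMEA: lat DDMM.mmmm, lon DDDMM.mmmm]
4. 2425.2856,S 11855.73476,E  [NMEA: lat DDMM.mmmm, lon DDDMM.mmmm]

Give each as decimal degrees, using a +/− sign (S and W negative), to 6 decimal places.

Point 1:
  Latitude: 25′ + 12.8″ = 25.21333′; 71 + 25.21333/60 = 71.4202222
  S ⇒ negate
  Longitude: 66° + 12/60 + 53.7/3600 = 66 + 0.200000 + 0.014917 = 66.2149167
  hemisphere W, so the sign is −
Point 2:
  Lat: degrees = first 2 digits = 84, minutes = 51.7; 84 + 51.7/60 = 84.8616667
  S ⇒ negate
  λ: degrees = first 3 digits = 49, minutes = 57.0147; 49 + 57.0147/60 = 49.9502450
  E ⇒ keep positive
Point 3:
  Latitude: degrees = first 2 digits = 63, minutes = 52.41407; 63 + 52.41407/60 = 63.8735678
  S ⇒ negate
  λ: degrees = first 3 digits = 127, minutes = 6.855; 127 + 6.855/60 = 127.1142500
  hemisphere W, so the sign is −
Point 4:
  Lat: split at 2 digits → 24° and 25.2856′; 24 + 25.2856/60 = 24.4214267
  S → negative
  Longitude: degrees = first 3 digits = 118, minutes = 55.73476; 118 + 55.73476/60 = 118.9289127
  E ⇒ keep positive

1. -71.420222, -66.214917
2. -84.861667, 49.950245
3. -63.873568, -127.114250
4. -24.421427, 118.928913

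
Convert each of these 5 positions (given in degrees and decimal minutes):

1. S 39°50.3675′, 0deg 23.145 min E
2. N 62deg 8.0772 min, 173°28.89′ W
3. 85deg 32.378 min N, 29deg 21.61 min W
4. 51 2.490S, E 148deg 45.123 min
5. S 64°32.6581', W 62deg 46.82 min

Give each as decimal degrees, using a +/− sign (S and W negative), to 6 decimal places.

1. -39.839458, 0.385750
2. 62.134620, -173.481500
3. 85.539633, -29.360167
4. -51.041500, 148.752050
5. -64.544302, -62.780333

Point 1:
  Latitude: 50.3675′ = 0.839458°; total 39.8394583
  S ⇒ negate
  λ: 23.145′ = 0.385750°; total 0.3857500
  E ⇒ keep positive
Point 2:
  φ: 8.0772′ = 0.134620°; total 62.1346200
  N → positive
  Longitude: 28.89′ = 0.481500°; total 173.4815000
  W → negative
Point 3:
  Lat: 85 + 32.378/60 = 85.5396333
  N ⇒ keep positive
  λ: 21.61′ = 0.360167°; total 29.3601667
  hemisphere W, so the sign is −
Point 4:
  φ: 2.49′ = 0.041500°; total 51.0415000
  S ⇒ negate
  Lon: 45.123′ = 0.752050°; total 148.7520500
  E → positive
Point 5:
  φ: 32.6581′ = 0.544302°; total 64.5443017
  S → negative
  λ: 46.82′ = 0.780333°; total 62.7803333
  W → negative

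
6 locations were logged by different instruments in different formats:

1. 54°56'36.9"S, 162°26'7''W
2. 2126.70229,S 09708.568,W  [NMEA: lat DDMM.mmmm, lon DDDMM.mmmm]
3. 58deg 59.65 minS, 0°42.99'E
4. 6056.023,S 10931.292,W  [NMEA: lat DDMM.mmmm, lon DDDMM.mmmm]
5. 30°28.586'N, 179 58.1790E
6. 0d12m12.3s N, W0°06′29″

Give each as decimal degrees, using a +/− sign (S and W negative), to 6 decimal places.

1. -54.943583, -162.435278
2. -21.445038, -97.142800
3. -58.994167, 0.716500
4. -60.933717, -109.521533
5. 30.476433, 179.969650
6. 0.203417, -0.108056

Point 1:
  Lat: 56′ + 36.9″ = 56.61500′; 54 + 56.61500/60 = 54.9435833
  hemisphere S, so the sign is −
  λ: 26′ + 7″ = 26.11667′; 162 + 26.11667/60 = 162.4352778
  W → negative
Point 2:
  Latitude: split at 2 digits → 21° and 26.70229′; 21 + 26.70229/60 = 21.4450382
  S → negative
  Longitude: split at 3 digits → 097° and 8.568′; 97 + 8.568/60 = 97.1428000
  W → negative
Point 3:
  Lat: 58 + 59.65/60 = 58.9941667
  S → negative
  Lon: 42.99′ = 0.716500°; total 0.7165000
  E → positive
Point 4:
  Latitude: split at 2 digits → 60° and 56.023′; 60 + 56.023/60 = 60.9337167
  S → negative
  Longitude: split at 3 digits → 109° and 31.292′; 109 + 31.292/60 = 109.5215333
  W ⇒ negate
Point 5:
  Latitude: 28.586′ = 0.476433°; total 30.4764333
  N → positive
  Longitude: 58.179′ = 0.969650°; total 179.9696500
  E → positive
Point 6:
  Lat: 12′ + 12.3″ = 12.20500′; 0 + 12.20500/60 = 0.2034167
  N → positive
  λ: 6′ + 29″ = 6.48333′; 0 + 6.48333/60 = 0.1080556
  W → negative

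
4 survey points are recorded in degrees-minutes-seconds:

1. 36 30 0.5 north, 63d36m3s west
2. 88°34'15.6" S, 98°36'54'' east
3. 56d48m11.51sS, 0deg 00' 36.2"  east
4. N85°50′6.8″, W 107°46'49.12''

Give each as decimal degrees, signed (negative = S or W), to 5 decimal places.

1. 36.50014, -63.60083
2. -88.57100, 98.61500
3. -56.80320, 0.01006
4. 85.83522, -107.78031

Point 1:
  Lat: 36 + 30/60 + 0.5/3600 = 36.500139
  N ⇒ keep positive
  λ: 63° + 36/60 + 3/3600 = 63 + 0.600000 + 0.000833 = 63.600833
  W → negative
Point 2:
  Lat: 34′ + 15.6″ = 34.26000′; 88 + 34.26000/60 = 88.571000
  hemisphere S, so the sign is −
  λ: 98 + 36/60 + 54/3600 = 98.615000
  E ⇒ keep positive
Point 3:
  Latitude: 56° + 48/60 + 11.51/3600 = 56 + 0.800000 + 0.003197 = 56.803197
  S → negative
  Lon: 0 + 0/60 + 36.2/3600 = 0.010056
  E → positive
Point 4:
  Lat: 85° + 50/60 + 6.8/3600 = 85 + 0.833333 + 0.001889 = 85.835222
  N ⇒ keep positive
  λ: 46′ + 49.12″ = 46.81867′; 107 + 46.81867/60 = 107.780311
  W ⇒ negate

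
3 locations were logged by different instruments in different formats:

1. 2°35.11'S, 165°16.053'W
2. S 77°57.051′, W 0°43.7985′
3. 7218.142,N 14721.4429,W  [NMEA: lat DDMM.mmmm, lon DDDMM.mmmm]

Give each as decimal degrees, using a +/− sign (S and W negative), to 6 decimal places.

Point 1:
  Lat: 2 + 35.11/60 = 2.5851667
  S → negative
  λ: 165 + 16.053/60 = 165.2675500
  W ⇒ negate
Point 2:
  Lat: 77 + 57.051/60 = 77.9508500
  S → negative
  Lon: 0 + 43.7985/60 = 0.7299750
  hemisphere W, so the sign is −
Point 3:
  Lat: split at 2 digits → 72° and 18.142′; 72 + 18.142/60 = 72.3023667
  N ⇒ keep positive
  Lon: split at 3 digits → 147° and 21.4429′; 147 + 21.4429/60 = 147.3573817
  W ⇒ negate

1. -2.585167, -165.267550
2. -77.950850, -0.729975
3. 72.302367, -147.357382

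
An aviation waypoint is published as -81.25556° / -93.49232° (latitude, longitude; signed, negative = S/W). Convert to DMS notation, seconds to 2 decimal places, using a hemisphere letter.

Latitude is negative → S; |value| = 81.255560
Latitude: 0.255560° → 15.33360′; 0.33360 × 60 = 20.0160″
Longitude is negative → W; |value| = 93.492320
λ: whole degrees 93; 29.53920′ → 29′ and 32.3520″

81°15′20.02″ S, 93°29′32.35″ W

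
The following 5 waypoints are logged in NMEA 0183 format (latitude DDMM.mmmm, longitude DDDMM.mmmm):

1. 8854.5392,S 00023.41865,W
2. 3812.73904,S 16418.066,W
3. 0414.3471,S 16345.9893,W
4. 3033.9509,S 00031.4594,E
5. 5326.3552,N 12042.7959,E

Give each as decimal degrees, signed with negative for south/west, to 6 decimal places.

Point 1:
  Latitude: split at 2 digits → 88° and 54.5392′; 88 + 54.5392/60 = 88.9089867
  S → negative
  Longitude: split at 3 digits → 000° and 23.41865′; 0 + 23.41865/60 = 0.3903108
  W ⇒ negate
Point 2:
  φ: degrees = first 2 digits = 38, minutes = 12.73904; 38 + 12.73904/60 = 38.2123173
  S → negative
  Longitude: split at 3 digits → 164° and 18.066′; 164 + 18.066/60 = 164.3011000
  W ⇒ negate
Point 3:
  φ: degrees = first 2 digits = 4, minutes = 14.3471; 4 + 14.3471/60 = 4.2391183
  S → negative
  Longitude: split at 3 digits → 163° and 45.9893′; 163 + 45.9893/60 = 163.7664883
  W ⇒ negate
Point 4:
  Latitude: split at 2 digits → 30° and 33.9509′; 30 + 33.9509/60 = 30.5658483
  S → negative
  Longitude: degrees = first 3 digits = 0, minutes = 31.4594; 0 + 31.4594/60 = 0.5243233
  E → positive
Point 5:
  φ: split at 2 digits → 53° and 26.3552′; 53 + 26.3552/60 = 53.4392533
  N → positive
  Longitude: degrees = first 3 digits = 120, minutes = 42.7959; 120 + 42.7959/60 = 120.7132650
  E → positive

1. -88.908987, -0.390311
2. -38.212317, -164.301100
3. -4.239118, -163.766488
4. -30.565848, 0.524323
5. 53.439253, 120.713265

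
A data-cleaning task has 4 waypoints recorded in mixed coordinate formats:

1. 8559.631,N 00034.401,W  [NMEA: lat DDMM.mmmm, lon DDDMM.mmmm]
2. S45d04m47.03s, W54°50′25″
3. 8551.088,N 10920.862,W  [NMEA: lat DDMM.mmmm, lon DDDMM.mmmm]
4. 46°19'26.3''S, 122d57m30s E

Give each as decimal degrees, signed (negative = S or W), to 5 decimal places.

Point 1:
  Lat: degrees = first 2 digits = 85, minutes = 59.631; 85 + 59.631/60 = 85.993850
  N → positive
  Lon: degrees = first 3 digits = 0, minutes = 34.401; 0 + 34.401/60 = 0.573350
  W → negative
Point 2:
  φ: 45 + 4/60 + 47.03/3600 = 45.079731
  hemisphere S, so the sign is −
  Longitude: 50′ + 25″ = 50.41667′; 54 + 50.41667/60 = 54.840278
  hemisphere W, so the sign is −
Point 3:
  Lat: split at 2 digits → 85° and 51.088′; 85 + 51.088/60 = 85.851467
  N ⇒ keep positive
  Longitude: split at 3 digits → 109° and 20.862′; 109 + 20.862/60 = 109.347700
  hemisphere W, so the sign is −
Point 4:
  φ: 19′ + 26.3″ = 19.43833′; 46 + 19.43833/60 = 46.323972
  S ⇒ negate
  λ: 122° + 57/60 + 30/3600 = 122 + 0.950000 + 0.008333 = 122.958333
  E ⇒ keep positive

1. 85.99385, -0.57335
2. -45.07973, -54.84028
3. 85.85147, -109.34770
4. -46.32397, 122.95833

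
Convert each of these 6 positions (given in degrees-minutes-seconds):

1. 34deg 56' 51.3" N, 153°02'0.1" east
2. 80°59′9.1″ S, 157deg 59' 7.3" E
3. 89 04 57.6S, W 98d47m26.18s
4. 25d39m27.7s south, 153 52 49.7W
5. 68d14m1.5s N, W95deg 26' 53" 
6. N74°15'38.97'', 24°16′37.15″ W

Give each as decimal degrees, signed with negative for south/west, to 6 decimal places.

1. 34.947583, 153.033361
2. -80.985861, 157.985361
3. -89.082667, -98.790606
4. -25.657694, -153.880472
5. 68.233750, -95.448056
6. 74.260825, -24.276986

Point 1:
  φ: 56′ + 51.3″ = 56.85500′; 34 + 56.85500/60 = 34.9475833
  N → positive
  Longitude: 153 + 2/60 + 0.1/3600 = 153.0333611
  E → positive
Point 2:
  Lat: 80 + 59/60 + 9.1/3600 = 80.9858611
  S → negative
  Longitude: 157° + 59/60 + 7.3/3600 = 157 + 0.983333 + 0.002028 = 157.9853611
  E → positive
Point 3:
  φ: 89 + 4/60 + 57.6/3600 = 89.0826667
  S → negative
  λ: 98° + 47/60 + 26.18/3600 = 98 + 0.783333 + 0.007272 = 98.7906056
  hemisphere W, so the sign is −
Point 4:
  φ: 25° + 39/60 + 27.7/3600 = 25 + 0.650000 + 0.007694 = 25.6576944
  S → negative
  Lon: 153° + 52/60 + 49.7/3600 = 153 + 0.866667 + 0.013806 = 153.8804722
  hemisphere W, so the sign is −
Point 5:
  Lat: 14′ + 1.5″ = 14.02500′; 68 + 14.02500/60 = 68.2337500
  N ⇒ keep positive
  λ: 95° + 26/60 + 53/3600 = 95 + 0.433333 + 0.014722 = 95.4480556
  W ⇒ negate
Point 6:
  φ: 74 + 15/60 + 38.97/3600 = 74.2608250
  N → positive
  Lon: 16′ + 37.15″ = 16.61917′; 24 + 16.61917/60 = 24.2769861
  W ⇒ negate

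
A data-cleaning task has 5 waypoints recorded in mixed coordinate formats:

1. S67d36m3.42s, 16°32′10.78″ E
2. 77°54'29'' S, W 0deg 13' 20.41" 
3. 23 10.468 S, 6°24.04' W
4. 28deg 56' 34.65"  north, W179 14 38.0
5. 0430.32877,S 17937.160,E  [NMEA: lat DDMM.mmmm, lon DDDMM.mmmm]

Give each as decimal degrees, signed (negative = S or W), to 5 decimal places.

1. -67.60095, 16.53633
2. -77.90806, -0.22234
3. -23.17447, -6.40067
4. 28.94296, -179.24389
5. -4.50548, 179.61933

Point 1:
  Lat: 67 + 36/60 + 3.42/3600 = 67.600950
  S → negative
  Lon: 32′ + 10.78″ = 32.17967′; 16 + 32.17967/60 = 16.536328
  E ⇒ keep positive
Point 2:
  Lat: 54′ + 29″ = 54.48333′; 77 + 54.48333/60 = 77.908056
  S → negative
  Lon: 0° + 13/60 + 20.41/3600 = 0 + 0.216667 + 0.005669 = 0.222336
  hemisphere W, so the sign is −
Point 3:
  Latitude: 23 + 10.468/60 = 23.174467
  S ⇒ negate
  Lon: 6 + 24.04/60 = 6.400667
  W ⇒ negate
Point 4:
  Latitude: 28 + 56/60 + 34.65/3600 = 28.942958
  N ⇒ keep positive
  Longitude: 179° + 14/60 + 38/3600 = 179 + 0.233333 + 0.010556 = 179.243889
  hemisphere W, so the sign is −
Point 5:
  φ: degrees = first 2 digits = 4, minutes = 30.32877; 4 + 30.32877/60 = 4.505480
  hemisphere S, so the sign is −
  Longitude: degrees = first 3 digits = 179, minutes = 37.16; 179 + 37.16/60 = 179.619333
  E → positive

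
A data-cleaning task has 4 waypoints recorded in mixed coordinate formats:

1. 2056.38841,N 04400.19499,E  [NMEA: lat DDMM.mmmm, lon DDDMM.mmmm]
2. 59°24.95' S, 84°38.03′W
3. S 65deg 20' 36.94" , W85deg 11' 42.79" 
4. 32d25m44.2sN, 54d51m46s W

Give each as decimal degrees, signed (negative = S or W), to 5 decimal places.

1. 20.93981, 44.00325
2. -59.41583, -84.63383
3. -65.34359, -85.19522
4. 32.42894, -54.86278

Point 1:
  Lat: degrees = first 2 digits = 20, minutes = 56.38841; 20 + 56.38841/60 = 20.939807
  N → positive
  Longitude: degrees = first 3 digits = 44, minutes = 0.19499; 44 + 0.19499/60 = 44.003250
  E ⇒ keep positive
Point 2:
  φ: 24.95′ = 0.415833°; total 59.415833
  S ⇒ negate
  Longitude: 84 + 38.03/60 = 84.633833
  hemisphere W, so the sign is −
Point 3:
  φ: 65° + 20/60 + 36.94/3600 = 65 + 0.333333 + 0.010261 = 65.343594
  S ⇒ negate
  λ: 11′ + 42.79″ = 11.71317′; 85 + 11.71317/60 = 85.195219
  W ⇒ negate
Point 4:
  φ: 32 + 25/60 + 44.2/3600 = 32.428944
  N ⇒ keep positive
  Longitude: 51′ + 46″ = 51.76667′; 54 + 51.76667/60 = 54.862778
  hemisphere W, so the sign is −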